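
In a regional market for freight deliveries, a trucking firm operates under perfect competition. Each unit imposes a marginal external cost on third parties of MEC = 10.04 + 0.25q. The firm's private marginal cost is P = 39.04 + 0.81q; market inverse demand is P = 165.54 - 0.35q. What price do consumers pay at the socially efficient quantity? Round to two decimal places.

Social marginal cost = private MC + MEC = 49.08 + 1.06q.
Set SMC = demand: 49.08 + 1.06q = 165.54 - 0.35q → q* = 82.5957.
Consumer price on the demand curve at q*: 165.54 − 0.35×82.5957 = 136.6315.

P = 136.63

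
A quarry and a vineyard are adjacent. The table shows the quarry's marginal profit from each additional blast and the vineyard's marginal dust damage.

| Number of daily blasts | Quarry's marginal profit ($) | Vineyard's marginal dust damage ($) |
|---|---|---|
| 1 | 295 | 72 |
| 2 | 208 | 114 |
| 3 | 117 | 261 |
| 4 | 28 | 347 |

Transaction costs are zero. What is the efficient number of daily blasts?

Bargaining reaches the level where marginal profit last exceeds marginal dust damage.
That holds through level 2 (208 ≥ 114) but not at 3 (117 < 261).

2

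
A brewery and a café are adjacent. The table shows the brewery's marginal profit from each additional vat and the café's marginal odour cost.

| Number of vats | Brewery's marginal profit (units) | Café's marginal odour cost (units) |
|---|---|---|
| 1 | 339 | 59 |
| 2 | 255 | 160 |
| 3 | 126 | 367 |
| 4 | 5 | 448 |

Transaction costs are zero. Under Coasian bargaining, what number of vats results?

2

Bargaining reaches the level where marginal profit last exceeds marginal odour cost.
That holds through level 2 (255 ≥ 160) but not at 3 (126 < 367).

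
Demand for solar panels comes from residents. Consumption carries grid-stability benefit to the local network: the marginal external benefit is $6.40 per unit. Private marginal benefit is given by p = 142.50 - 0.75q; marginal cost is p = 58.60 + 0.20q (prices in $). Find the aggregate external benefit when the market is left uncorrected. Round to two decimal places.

Market equilibrium (private): 58.60 + 0.20q = 142.50 - 0.75q → q_m = 88.3158.
Total external benefit = MEB × q_m = 6.40 × 88.3158 = 565.2211.

$565.22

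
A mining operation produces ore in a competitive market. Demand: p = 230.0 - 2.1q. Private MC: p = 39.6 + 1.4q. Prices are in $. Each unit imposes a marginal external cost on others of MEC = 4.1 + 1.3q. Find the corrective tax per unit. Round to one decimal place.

Social marginal cost = private MC + MEC = 43.7 + 2.7q.
Set SMC = demand: 43.7 + 2.7q = 230.0 - 2.1q → q* = 38.8125.
The Pigouvian tax equals MEC at q*: 4.1 + 1.3×38.8125 = 54.5563.

tax = $54.6 per unit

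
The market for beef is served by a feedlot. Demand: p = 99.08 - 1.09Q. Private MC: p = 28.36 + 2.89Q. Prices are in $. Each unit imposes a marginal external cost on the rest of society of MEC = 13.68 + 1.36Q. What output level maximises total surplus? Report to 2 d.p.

Q* = 10.68

Social marginal cost = private MC + MEC = 42.04 + 4.25Q.
Set SMC = demand: 42.04 + 4.25Q = 99.08 - 1.09Q → Q* = 10.6816.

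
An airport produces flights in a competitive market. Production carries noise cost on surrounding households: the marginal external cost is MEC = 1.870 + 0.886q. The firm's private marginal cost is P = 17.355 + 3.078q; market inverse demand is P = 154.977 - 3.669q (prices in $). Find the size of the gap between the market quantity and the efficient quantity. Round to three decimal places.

Market equilibrium (private): 17.355 + 3.078q = 154.977 - 3.669q → q_m = 20.3975.
Social marginal cost = private MC + MEC = 19.225 + 3.964q.
Set SMC = demand: 19.225 + 3.964q = 154.977 - 3.669q → q* = 17.7849.
Gap = |20.3975 − 17.7849| = 2.6126.

2.613 units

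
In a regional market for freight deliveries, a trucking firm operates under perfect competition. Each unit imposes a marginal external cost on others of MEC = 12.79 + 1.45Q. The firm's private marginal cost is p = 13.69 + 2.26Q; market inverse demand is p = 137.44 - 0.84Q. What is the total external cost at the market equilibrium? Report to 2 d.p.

Market equilibrium (private): 13.69 + 2.26Q = 137.44 - 0.84Q → Q_m = 39.9194.
Total external cost = ∫₀^{Q_m} (12.79 + 1.45Q) dQ = 12.79×39.9194 + ½×1.45×39.9194² = 1665.8990.

1665.90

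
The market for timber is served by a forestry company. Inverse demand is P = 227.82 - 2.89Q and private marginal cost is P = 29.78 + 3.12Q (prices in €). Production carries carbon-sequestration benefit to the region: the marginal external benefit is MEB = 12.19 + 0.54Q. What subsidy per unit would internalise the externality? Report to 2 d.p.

subsidy = €32.94 per unit

Social marginal cost = private MC − MEB = 17.59 + 2.58Q.
Set SMC = demand: 17.59 + 2.58Q = 227.82 - 2.89Q → Q* = 38.4333.
The Pigouvian subsidy equals MEB at Q*: 12.19 + 0.54×38.4333 = 32.9440.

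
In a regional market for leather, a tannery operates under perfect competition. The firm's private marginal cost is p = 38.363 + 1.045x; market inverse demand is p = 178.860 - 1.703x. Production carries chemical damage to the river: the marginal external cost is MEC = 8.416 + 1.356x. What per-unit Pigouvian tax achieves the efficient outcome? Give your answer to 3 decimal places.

tax = 52.057 per unit

Social marginal cost = private MC + MEC = 46.779 + 2.401x.
Set SMC = demand: 46.779 + 2.401x = 178.860 - 1.703x → x* = 32.1835.
The Pigouvian tax equals MEC at x*: 8.416 + 1.356×32.1835 = 52.0568.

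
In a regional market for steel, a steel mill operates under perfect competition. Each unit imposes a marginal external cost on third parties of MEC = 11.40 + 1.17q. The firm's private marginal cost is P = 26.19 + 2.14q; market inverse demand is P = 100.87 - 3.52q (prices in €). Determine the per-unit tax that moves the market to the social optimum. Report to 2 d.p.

tax = €22.24 per unit

Social marginal cost = private MC + MEC = 37.59 + 3.31q.
Set SMC = demand: 37.59 + 3.31q = 100.87 - 3.52q → q* = 9.2650.
The Pigouvian tax equals MEC at q*: 11.40 + 1.17×9.2650 = 22.2401.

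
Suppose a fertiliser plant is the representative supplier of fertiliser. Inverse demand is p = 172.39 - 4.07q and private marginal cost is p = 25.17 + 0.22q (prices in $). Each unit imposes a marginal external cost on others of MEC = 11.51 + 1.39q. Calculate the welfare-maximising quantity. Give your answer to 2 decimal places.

Social marginal cost = private MC + MEC = 36.68 + 1.61q.
Set SMC = demand: 36.68 + 1.61q = 172.39 - 4.07q → q* = 23.8926.

q* = 23.89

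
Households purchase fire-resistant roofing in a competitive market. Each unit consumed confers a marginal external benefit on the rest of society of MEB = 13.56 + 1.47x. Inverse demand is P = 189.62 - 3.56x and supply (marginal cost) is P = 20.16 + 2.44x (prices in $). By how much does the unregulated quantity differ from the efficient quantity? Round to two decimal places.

Market equilibrium (private): 20.16 + 2.44x = 189.62 - 3.56x → x_m = 28.2433.
Social marginal benefit = demand + MEB = 203.18 - 2.09x.
Set SMB = MC: 203.18 - 2.09x = 20.16 + 2.44x → x* = 40.4018.
Gap = |28.2433 − 40.4018| = 12.1585.

12.16 units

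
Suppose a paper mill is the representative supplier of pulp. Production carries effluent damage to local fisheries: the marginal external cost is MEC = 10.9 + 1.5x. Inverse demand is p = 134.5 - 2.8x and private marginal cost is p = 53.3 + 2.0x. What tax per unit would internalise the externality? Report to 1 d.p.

tax = 27.6 per unit

Social marginal cost = private MC + MEC = 64.2 + 3.5x.
Set SMC = demand: 64.2 + 3.5x = 134.5 - 2.8x → x* = 11.1587.
The Pigouvian tax equals MEC at x*: 10.9 + 1.5×11.1587 = 27.6381.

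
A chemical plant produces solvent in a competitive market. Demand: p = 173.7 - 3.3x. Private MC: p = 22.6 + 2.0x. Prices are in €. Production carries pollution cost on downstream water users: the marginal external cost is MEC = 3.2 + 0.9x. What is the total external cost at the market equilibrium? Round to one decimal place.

Market equilibrium (private): 22.6 + 2.0x = 173.7 - 3.3x → x_m = 28.5094.
Total external cost = ∫₀^{x_m} (3.2 + 0.9x) dx = 3.2×28.5094 + ½×0.9×28.5094² = 456.9837.

€457.0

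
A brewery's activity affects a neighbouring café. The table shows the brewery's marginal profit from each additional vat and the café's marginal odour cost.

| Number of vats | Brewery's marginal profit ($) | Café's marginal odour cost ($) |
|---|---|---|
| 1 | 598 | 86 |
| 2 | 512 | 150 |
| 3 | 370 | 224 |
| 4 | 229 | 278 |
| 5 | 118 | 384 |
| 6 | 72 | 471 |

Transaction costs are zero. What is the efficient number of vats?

Bargaining reaches the level where marginal profit last exceeds marginal odour cost.
That holds through level 3 (370 ≥ 224) but not at 4 (229 < 278).

3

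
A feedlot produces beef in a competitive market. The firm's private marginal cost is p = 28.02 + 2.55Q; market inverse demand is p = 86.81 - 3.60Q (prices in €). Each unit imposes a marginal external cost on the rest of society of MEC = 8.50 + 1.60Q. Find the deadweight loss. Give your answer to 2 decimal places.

DWL = €36.53

Market equilibrium (private): 28.02 + 2.55Q = 86.81 - 3.60Q → Q_m = 9.5593.
Social marginal cost = private MC + MEC = 36.52 + 4.15Q.
Set SMC = demand: 36.52 + 4.15Q = 86.81 - 3.60Q → Q* = 6.4890.
Between Q* and Q_m the wedge SMC − demand runs linearly from 0 to MEC(Q_m), so the loss is a triangle.
DWL = ½ × 3.0703 × 23.7950 = 36.5289.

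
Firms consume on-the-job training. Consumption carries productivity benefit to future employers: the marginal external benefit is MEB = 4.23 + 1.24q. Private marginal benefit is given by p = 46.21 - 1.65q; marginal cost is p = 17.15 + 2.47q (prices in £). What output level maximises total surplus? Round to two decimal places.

q* = 11.56

Social marginal benefit = demand + MEB = 50.44 - 0.41q.
Set SMB = MC: 50.44 - 0.41q = 17.15 + 2.47q → q* = 11.5590.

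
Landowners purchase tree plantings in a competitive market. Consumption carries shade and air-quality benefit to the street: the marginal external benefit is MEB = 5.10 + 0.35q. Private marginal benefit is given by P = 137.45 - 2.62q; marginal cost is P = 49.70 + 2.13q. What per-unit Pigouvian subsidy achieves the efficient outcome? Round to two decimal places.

Social marginal benefit = demand + MEB = 142.55 - 2.27q.
Set SMB = MC: 142.55 - 2.27q = 49.70 + 2.13q → q* = 21.1023.
The Pigouvian subsidy equals MEB at q*: 5.10 + 0.35×21.1023 = 12.4858.

subsidy = 12.49 per unit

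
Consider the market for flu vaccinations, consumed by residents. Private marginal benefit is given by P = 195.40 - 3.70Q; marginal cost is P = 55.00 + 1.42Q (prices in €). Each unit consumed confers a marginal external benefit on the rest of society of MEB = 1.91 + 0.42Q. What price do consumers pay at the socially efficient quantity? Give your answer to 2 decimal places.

P = €83.37

Social marginal benefit = demand + MEB = 197.31 - 3.28Q.
Set SMB = MC: 197.31 - 3.28Q = 55.00 + 1.42Q → Q* = 30.2787.
Consumer price on the demand curve at Q*: 195.40 − 3.70×30.2787 = 83.3688.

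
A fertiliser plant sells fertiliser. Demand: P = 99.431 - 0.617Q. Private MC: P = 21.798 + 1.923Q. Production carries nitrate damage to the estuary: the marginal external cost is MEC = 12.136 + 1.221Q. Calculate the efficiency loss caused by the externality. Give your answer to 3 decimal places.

Market equilibrium (private): 21.798 + 1.923Q = 99.431 - 0.617Q → Q_m = 30.5642.
Social marginal cost = private MC + MEC = 33.934 + 3.144Q.
Set SMC = demand: 33.934 + 3.144Q = 99.431 - 0.617Q → Q* = 17.4148.
The welfare-loss triangle has base |Q_m − Q*| and height MEC(Q_m) (the vertical gap between SMC and demand is zero at Q* and MEC at Q_m).
DWL = ½ × 13.1494 × 49.4549 = 325.1511.

DWL = 325.151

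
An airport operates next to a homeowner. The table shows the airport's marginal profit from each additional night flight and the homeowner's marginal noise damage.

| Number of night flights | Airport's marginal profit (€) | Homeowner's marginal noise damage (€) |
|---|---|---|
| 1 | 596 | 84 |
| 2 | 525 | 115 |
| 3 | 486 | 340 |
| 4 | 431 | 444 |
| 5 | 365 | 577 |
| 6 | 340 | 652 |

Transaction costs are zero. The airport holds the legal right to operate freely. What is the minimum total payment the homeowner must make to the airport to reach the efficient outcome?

€1136

Left alone the airport would choose level 6 (marginal profit stays positive).
Efficient level: k* = 3 (marginal profit ≥ marginal noise damage through 3).
The homeowner must at least cover the airport's forgone profit from cutting 6→3: 431 + 365 + 340 = 1136.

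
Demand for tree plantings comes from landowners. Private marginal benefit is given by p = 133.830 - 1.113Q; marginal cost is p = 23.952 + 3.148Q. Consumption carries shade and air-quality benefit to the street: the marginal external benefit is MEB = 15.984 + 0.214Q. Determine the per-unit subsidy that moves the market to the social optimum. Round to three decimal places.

subsidy = 22.639 per unit

Social marginal benefit = demand + MEB = 149.814 - 0.899Q.
Set SMB = MC: 149.814 - 0.899Q = 23.952 + 3.148Q → Q* = 31.1001.
The Pigouvian subsidy equals MEB at Q*: 15.984 + 0.214×31.1001 = 22.6394.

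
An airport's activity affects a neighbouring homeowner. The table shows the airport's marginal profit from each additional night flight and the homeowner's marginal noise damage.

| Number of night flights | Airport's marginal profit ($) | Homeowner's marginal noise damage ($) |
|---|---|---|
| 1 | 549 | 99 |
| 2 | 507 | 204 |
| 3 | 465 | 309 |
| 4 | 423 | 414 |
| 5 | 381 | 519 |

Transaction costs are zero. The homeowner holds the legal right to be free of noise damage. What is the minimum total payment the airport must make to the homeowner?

Efficient level: marginal profit ≥ marginal noise damage through level 4, so k* = 4.
With the homeowner holding the right, the airport must at least compensate total damage at k*: 99 + 204 + 309 + 414 = 1026.

$1026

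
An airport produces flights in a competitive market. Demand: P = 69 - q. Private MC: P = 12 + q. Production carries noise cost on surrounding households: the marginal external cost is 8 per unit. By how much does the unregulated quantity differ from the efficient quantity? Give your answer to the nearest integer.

Market equilibrium (private): 12 + q = 69 - q → q_m = 28.5000.
Social marginal cost = private MC + MEC = 20 + q.
Set SMC = demand: 20 + q = 69 - q → q* = 24.5000.
Gap = |28.5000 − 24.5000| = 4.0000.

4 units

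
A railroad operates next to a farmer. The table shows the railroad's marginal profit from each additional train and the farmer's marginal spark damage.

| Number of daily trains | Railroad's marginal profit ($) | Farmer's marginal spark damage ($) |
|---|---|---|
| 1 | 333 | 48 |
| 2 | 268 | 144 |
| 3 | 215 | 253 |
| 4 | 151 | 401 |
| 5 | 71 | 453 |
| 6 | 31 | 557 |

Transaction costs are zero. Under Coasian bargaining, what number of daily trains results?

Bargaining reaches the level where marginal profit last exceeds marginal spark damage.
That holds through level 2 (268 ≥ 144) but not at 3 (215 < 253).

2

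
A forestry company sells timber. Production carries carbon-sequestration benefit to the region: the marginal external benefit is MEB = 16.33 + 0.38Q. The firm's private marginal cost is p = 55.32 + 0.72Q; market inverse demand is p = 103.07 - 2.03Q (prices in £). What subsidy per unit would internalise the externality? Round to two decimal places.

subsidy = £26.60 per unit

Social marginal cost = private MC − MEB = 38.99 + 0.34Q.
Set SMC = demand: 38.99 + 0.34Q = 103.07 - 2.03Q → Q* = 27.0380.
The Pigouvian subsidy equals MEB at Q*: 16.33 + 0.38×27.0380 = 26.6044.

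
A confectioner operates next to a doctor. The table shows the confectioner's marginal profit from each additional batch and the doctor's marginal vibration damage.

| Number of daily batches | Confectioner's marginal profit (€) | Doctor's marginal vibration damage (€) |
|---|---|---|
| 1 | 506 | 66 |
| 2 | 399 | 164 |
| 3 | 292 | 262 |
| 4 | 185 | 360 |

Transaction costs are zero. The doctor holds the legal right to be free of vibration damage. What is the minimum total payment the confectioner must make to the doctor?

Efficient level: marginal profit ≥ marginal vibration damage through level 3, so k* = 3.
With the doctor holding the right, the confectioner must at least compensate total damage at k*: 66 + 164 + 262 = 492.

€492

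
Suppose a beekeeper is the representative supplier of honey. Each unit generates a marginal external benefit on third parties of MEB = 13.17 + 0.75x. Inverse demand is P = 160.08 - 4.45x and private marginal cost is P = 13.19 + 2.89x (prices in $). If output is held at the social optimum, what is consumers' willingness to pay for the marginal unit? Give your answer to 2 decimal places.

Social marginal cost = private MC − MEB = 0.02 + 2.14x.
Set SMC = demand: 0.02 + 2.14x = 160.08 - 4.45x → x* = 24.2883.
Consumer price on the demand curve at x*: 160.08 − 4.45×24.2883 = 51.9971.

P = $52.00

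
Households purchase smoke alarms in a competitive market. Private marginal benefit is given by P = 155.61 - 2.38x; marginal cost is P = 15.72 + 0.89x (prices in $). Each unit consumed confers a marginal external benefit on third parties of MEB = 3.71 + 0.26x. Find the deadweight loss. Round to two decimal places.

DWL = $36.55

Market equilibrium (private): 15.72 + 0.89x = 155.61 - 2.38x → x_m = 42.7798.
Social marginal benefit = demand + MEB = 159.32 - 2.12x.
Set SMB = MC: 159.32 - 2.12x = 15.72 + 0.89x → x* = 47.7076.
Between x* and x_m the wedge SMB − MC runs linearly from 0 to MEB(x_m), so the loss is a triangle.
DWL = ½ × 4.9278 × 14.8328 = 36.5465.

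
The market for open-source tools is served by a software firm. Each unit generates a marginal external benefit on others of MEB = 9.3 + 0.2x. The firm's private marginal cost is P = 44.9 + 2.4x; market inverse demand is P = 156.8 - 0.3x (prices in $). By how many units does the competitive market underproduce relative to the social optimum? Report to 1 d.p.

Market equilibrium (private): 44.9 + 2.4x = 156.8 - 0.3x → x_m = 41.4444.
Social marginal cost = private MC − MEB = 35.6 + 2.2x.
Set SMC = demand: 35.6 + 2.2x = 156.8 - 0.3x → x* = 48.4800.
Gap = |41.4444 − 48.4800| = 7.0356.

7.0 units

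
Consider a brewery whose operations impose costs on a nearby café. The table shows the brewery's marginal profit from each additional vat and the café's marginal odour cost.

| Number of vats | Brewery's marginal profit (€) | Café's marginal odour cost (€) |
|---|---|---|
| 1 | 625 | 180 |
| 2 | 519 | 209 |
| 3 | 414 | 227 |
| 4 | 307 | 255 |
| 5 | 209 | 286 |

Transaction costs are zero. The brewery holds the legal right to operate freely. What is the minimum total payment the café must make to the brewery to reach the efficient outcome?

€209

Left alone the brewery would choose level 5 (marginal profit stays positive).
Efficient level: k* = 4 (marginal profit ≥ marginal odour cost through 4).
The café must at least cover the brewery's forgone profit from cutting 5→4: 209 = 209.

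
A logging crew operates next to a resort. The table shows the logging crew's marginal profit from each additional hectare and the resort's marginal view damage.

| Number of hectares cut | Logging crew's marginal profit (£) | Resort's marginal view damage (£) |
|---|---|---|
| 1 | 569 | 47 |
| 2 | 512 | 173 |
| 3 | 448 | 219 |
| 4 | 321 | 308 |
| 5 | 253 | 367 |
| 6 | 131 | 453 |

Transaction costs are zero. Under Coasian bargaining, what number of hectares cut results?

4

Bargaining reaches the level where marginal profit last exceeds marginal view damage.
That holds through level 4 (321 ≥ 308) but not at 5 (253 < 367).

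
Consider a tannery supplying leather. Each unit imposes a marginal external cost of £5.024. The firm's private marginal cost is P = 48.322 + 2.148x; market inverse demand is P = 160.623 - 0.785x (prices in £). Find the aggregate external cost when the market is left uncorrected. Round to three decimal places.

£192.363

Market equilibrium (private): 48.322 + 2.148x = 160.623 - 0.785x → x_m = 38.2888.
Total external cost = MEC × x_m = 5.024 × 38.2888 = 192.3629.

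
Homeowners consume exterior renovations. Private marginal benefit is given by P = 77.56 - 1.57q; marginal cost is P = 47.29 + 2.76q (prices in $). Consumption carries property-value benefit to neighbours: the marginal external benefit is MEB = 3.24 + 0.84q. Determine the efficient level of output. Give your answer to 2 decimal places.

q* = 9.60

Social marginal benefit = demand + MEB = 80.80 - 0.73q.
Set SMB = MC: 80.80 - 0.73q = 47.29 + 2.76q → q* = 9.6017.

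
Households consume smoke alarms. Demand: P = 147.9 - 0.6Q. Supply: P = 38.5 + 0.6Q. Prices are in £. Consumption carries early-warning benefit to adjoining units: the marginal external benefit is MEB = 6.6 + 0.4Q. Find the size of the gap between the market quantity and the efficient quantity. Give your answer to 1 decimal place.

53.8 units

Market equilibrium (private): 38.5 + 0.6Q = 147.9 - 0.6Q → Q_m = 91.1667.
Social marginal benefit = demand + MEB = 154.5 - 0.2Q.
Set SMB = MC: 154.5 - 0.2Q = 38.5 + 0.6Q → Q* = 145.0000.
Gap = |91.1667 − 145.0000| = 53.8333.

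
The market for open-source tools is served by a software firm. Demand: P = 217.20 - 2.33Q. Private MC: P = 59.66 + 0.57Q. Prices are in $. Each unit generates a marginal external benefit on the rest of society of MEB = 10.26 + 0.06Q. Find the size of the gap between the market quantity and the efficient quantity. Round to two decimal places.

4.76 units

Market equilibrium (private): 59.66 + 0.57Q = 217.20 - 2.33Q → Q_m = 54.3241.
Social marginal cost = private MC − MEB = 49.40 + 0.51Q.
Set SMC = demand: 49.40 + 0.51Q = 217.20 - 2.33Q → Q* = 59.0845.
Gap = |54.3241 − 59.0845| = 4.7604.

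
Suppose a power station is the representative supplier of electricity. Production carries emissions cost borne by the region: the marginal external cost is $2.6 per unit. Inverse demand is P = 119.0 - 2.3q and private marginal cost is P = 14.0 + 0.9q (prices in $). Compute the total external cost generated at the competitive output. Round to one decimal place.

$85.3

Market equilibrium (private): 14.0 + 0.9q = 119.0 - 2.3q → q_m = 32.8125.
Total external cost = MEC × q_m = 2.6 × 32.8125 = 85.3125.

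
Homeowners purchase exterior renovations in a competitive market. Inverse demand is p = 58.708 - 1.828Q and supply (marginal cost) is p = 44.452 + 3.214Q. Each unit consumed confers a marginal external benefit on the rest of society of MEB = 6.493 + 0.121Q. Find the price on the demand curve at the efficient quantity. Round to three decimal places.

Social marginal benefit = demand + MEB = 65.201 - 1.707Q.
Set SMB = MC: 65.201 - 1.707Q = 44.452 + 3.214Q → Q* = 4.2164.
Consumer price on the demand curve at Q*: 58.708 − 1.828×4.2164 = 51.0004.

P = 51.000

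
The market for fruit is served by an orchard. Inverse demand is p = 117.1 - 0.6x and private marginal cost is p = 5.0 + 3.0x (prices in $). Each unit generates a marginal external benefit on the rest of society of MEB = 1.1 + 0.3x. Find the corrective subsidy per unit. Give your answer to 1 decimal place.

subsidy = $11.4 per unit

Social marginal cost = private MC − MEB = 3.9 + 2.7x.
Set SMC = demand: 3.9 + 2.7x = 117.1 - 0.6x → x* = 34.3030.
The Pigouvian subsidy equals MEB at x*: 1.1 + 0.3×34.3030 = 11.3909.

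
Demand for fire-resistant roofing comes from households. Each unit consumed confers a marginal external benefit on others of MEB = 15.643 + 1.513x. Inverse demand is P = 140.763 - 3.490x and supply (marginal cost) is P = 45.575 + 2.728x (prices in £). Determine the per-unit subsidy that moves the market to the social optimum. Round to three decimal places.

subsidy = £51.283 per unit

Social marginal benefit = demand + MEB = 156.406 - 1.977x.
Set SMB = MC: 156.406 - 1.977x = 45.575 + 2.728x → x* = 23.5560.
The Pigouvian subsidy equals MEB at x*: 15.643 + 1.513×23.5560 = 51.2832.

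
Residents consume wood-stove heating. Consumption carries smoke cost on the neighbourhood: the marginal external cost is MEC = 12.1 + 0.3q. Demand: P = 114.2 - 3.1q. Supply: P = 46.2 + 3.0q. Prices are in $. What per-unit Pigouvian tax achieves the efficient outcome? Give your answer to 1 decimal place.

Social marginal benefit = demand − MEC = 102.1 - 3.4q.
Set SMB = MC: 102.1 - 3.4q = 46.2 + 3.0q → q* = 8.7344.
The Pigouvian tax equals MEC at q*: 12.1 + 0.3×8.7344 = 14.7203.

tax = $14.7 per unit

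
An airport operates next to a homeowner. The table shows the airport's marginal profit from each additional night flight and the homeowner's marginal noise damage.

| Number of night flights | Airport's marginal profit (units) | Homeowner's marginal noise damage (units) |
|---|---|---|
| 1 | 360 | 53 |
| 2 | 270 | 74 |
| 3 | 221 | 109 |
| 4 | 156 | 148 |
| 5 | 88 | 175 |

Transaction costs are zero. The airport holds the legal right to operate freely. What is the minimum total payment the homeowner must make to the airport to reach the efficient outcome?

Left alone the airport would choose level 5 (marginal profit stays positive).
Efficient level: k* = 4 (marginal profit ≥ marginal noise damage through 4).
The homeowner must at least cover the airport's forgone profit from cutting 5→4: 88 = 88.

88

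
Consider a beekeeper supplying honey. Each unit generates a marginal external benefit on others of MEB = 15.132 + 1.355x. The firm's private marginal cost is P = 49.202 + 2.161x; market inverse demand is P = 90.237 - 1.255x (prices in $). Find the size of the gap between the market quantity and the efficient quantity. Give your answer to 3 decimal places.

Market equilibrium (private): 49.202 + 2.161x = 90.237 - 1.255x → x_m = 12.0126.
Social marginal cost = private MC − MEB = 34.070 + 0.806x.
Set SMC = demand: 34.070 + 0.806x = 90.237 - 1.255x → x* = 27.2523.
Gap = |12.0126 − 27.2523| = 15.2397.

15.240 units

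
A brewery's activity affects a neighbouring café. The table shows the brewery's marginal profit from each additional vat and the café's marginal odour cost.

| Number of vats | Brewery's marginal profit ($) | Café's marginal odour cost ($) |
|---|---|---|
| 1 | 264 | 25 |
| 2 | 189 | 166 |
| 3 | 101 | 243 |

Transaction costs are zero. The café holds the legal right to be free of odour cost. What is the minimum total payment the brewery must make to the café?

Efficient level: marginal profit ≥ marginal odour cost through level 2, so k* = 2.
With the café holding the right, the brewery must at least compensate total damage at k*: 25 + 166 = 191.

$191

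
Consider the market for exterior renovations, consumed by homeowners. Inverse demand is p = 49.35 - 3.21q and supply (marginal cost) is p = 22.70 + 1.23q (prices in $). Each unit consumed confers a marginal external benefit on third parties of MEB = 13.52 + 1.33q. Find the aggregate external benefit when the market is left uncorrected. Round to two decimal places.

$105.11

Market equilibrium (private): 22.70 + 1.23q = 49.35 - 3.21q → q_m = 6.0023.
Total external benefit = ∫₀^{q_m} (13.52 + 1.33q) dq = 13.52×6.0023 + ½×1.33×6.0023² = 105.1095.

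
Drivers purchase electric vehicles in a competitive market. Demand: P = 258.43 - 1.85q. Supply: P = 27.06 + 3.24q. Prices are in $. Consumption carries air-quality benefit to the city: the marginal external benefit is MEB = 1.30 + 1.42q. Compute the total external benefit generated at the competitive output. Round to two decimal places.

Market equilibrium (private): 27.06 + 3.24q = 258.43 - 1.85q → q_m = 45.4558.
Total external benefit = ∫₀^{q_m} (1.30 + 1.42q) dq = 1.30×45.4558 + ½×1.42×45.4558² = 1526.1157.

$1526.12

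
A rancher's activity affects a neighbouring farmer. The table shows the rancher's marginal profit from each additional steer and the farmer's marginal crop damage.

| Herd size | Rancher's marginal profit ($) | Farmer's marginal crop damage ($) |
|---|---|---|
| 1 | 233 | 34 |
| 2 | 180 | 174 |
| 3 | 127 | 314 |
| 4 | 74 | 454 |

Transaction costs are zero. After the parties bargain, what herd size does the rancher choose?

Bargaining reaches the level where marginal profit last exceeds marginal crop damage.
That holds through level 2 (180 ≥ 174) but not at 3 (127 < 314).

2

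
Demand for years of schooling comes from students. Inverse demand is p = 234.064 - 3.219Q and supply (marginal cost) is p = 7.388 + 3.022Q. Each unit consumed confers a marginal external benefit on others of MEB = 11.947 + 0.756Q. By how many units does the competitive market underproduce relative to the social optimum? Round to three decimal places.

7.184 units

Market equilibrium (private): 7.388 + 3.022Q = 234.064 - 3.219Q → Q_m = 36.3205.
Social marginal benefit = demand + MEB = 246.011 - 2.463Q.
Set SMB = MC: 246.011 - 2.463Q = 7.388 + 3.022Q → Q* = 43.5046.
Gap = |36.3205 − 43.5046| = 7.1841.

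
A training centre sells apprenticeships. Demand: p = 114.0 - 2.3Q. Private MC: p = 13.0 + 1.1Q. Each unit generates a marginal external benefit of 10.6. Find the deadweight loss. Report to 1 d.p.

DWL = 16.5

Market equilibrium (private): 13.0 + 1.1Q = 114.0 - 2.3Q → Q_m = 29.7059.
Social marginal cost = private MC − MEB = 2.4 + 1.1Q.
Set SMC = demand: 2.4 + 1.1Q = 114.0 - 2.3Q → Q* = 32.8235.
Height of the DWL triangle at Q_m is demand(Q_m) − SMC(Q_m) = MEB(Q_m) = 10.6000.
DWL = ½ × 3.1176 × 10.6000 = 16.5233.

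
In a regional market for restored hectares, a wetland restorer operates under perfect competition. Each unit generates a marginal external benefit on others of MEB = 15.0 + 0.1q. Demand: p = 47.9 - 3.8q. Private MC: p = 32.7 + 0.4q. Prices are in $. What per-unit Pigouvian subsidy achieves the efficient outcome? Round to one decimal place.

Social marginal cost = private MC − MEB = 17.7 + 0.3q.
Set SMC = demand: 17.7 + 0.3q = 47.9 - 3.8q → q* = 7.3659.
The Pigouvian subsidy equals MEB at q*: 15.0 + 0.1×7.3659 = 15.7366.

subsidy = $15.7 per unit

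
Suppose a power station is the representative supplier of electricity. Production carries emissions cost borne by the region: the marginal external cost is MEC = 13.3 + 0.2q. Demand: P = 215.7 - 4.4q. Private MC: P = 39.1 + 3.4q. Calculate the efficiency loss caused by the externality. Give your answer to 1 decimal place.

Market equilibrium (private): 39.1 + 3.4q = 215.7 - 4.4q → q_m = 22.6410.
Social marginal cost = private MC + MEC = 52.4 + 3.6q.
Set SMC = demand: 52.4 + 3.6q = 215.7 - 4.4q → q* = 20.4125.
Height of the DWL triangle at q_m is SMC(q_m) − demand(q_m) = MEC(q_m) = 17.8282.
DWL = ½ × 2.2285 × 17.8282 = 19.8651.

DWL = 19.9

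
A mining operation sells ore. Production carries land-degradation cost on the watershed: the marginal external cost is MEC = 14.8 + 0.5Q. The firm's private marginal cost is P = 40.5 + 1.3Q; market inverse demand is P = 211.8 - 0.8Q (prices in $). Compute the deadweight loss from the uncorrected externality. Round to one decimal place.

Market equilibrium (private): 40.5 + 1.3Q = 211.8 - 0.8Q → Q_m = 81.5714.
Social marginal cost = private MC + MEC = 55.3 + 1.8Q.
Set SMC = demand: 55.3 + 1.8Q = 211.8 - 0.8Q → Q* = 60.1923.
The loss is the area between SMC and demand from Q* to Q_m; with linear curves that's a triangle of height MEC(Q_m).
DWL = ½ × 21.3791 × 55.5857 = 594.1861.

DWL = $594.2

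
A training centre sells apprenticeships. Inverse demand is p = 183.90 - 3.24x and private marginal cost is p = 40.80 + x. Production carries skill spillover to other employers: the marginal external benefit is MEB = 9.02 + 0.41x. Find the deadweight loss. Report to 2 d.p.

DWL = 68.21

Market equilibrium (private): 40.80 + x = 183.90 - 3.24x → x_m = 33.7500.
Social marginal cost = private MC − MEB = 31.78 + 0.59x.
Set SMC = demand: 31.78 + 0.59x = 183.90 - 3.24x → x* = 39.7180.
The welfare-loss triangle has base |x_m − x*| and height MEB(x_m) (the vertical gap between SMC and demand is zero at x* and MEB at x_m).
DWL = ½ × 5.9680 × 22.8575 = 68.2068.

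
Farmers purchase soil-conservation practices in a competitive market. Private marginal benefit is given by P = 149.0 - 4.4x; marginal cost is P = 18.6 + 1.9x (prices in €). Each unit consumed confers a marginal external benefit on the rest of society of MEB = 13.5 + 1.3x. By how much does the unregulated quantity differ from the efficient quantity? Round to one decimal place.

Market equilibrium (private): 18.6 + 1.9x = 149.0 - 4.4x → x_m = 20.6984.
Social marginal benefit = demand + MEB = 162.5 - 3.1x.
Set SMB = MC: 162.5 - 3.1x = 18.6 + 1.9x → x* = 28.7800.
Gap = |20.6984 − 28.7800| = 8.0816.

8.1 units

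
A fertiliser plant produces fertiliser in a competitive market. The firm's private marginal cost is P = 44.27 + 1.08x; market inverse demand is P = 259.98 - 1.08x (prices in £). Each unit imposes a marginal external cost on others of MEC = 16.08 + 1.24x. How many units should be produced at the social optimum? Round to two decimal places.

Social marginal cost = private MC + MEC = 60.35 + 2.32x.
Set SMC = demand: 60.35 + 2.32x = 259.98 - 1.08x → x* = 58.7147.

x* = 58.71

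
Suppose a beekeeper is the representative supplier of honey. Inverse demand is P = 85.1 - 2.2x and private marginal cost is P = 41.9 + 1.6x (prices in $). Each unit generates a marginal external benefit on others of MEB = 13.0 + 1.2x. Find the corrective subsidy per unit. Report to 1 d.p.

Social marginal cost = private MC − MEB = 28.9 + 0.4x.
Set SMC = demand: 28.9 + 0.4x = 85.1 - 2.2x → x* = 21.6154.
The Pigouvian subsidy equals MEB at x*: 13.0 + 1.2×21.6154 = 38.9385.

subsidy = $38.9 per unit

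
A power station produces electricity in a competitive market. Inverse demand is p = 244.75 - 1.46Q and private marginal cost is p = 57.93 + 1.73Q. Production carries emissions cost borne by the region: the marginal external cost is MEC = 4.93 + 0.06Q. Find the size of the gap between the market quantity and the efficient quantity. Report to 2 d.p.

Market equilibrium (private): 57.93 + 1.73Q = 244.75 - 1.46Q → Q_m = 58.5643.
Social marginal cost = private MC + MEC = 62.86 + 1.79Q.
Set SMC = demand: 62.86 + 1.79Q = 244.75 - 1.46Q → Q* = 55.9662.
Gap = |58.5643 − 55.9662| = 2.5981.

2.60 units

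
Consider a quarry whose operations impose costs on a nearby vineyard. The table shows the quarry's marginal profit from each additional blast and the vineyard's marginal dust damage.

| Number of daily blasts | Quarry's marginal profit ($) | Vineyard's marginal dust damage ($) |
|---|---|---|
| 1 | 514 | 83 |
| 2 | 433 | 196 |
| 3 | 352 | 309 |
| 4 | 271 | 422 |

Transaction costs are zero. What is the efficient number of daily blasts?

3

Bargaining reaches the level where marginal profit last exceeds marginal dust damage.
That holds through level 3 (352 ≥ 309) but not at 4 (271 < 422).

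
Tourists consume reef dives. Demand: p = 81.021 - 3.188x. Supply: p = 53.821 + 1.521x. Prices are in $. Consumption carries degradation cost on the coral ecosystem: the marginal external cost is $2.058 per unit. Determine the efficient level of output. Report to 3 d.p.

Social marginal benefit = demand − MEC = 78.963 - 3.188x.
Set SMB = MC: 78.963 - 3.188x = 53.821 + 1.521x → x* = 5.3391.

x* = 5.339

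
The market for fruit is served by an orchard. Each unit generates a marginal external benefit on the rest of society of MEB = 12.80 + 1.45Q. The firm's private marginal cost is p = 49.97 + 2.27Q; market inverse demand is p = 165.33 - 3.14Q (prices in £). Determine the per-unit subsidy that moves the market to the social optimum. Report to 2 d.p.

subsidy = £59.73 per unit

Social marginal cost = private MC − MEB = 37.17 + 0.82Q.
Set SMC = demand: 37.17 + 0.82Q = 165.33 - 3.14Q → Q* = 32.3636.
The Pigouvian subsidy equals MEB at Q*: 12.80 + 1.45×32.3636 = 59.7272.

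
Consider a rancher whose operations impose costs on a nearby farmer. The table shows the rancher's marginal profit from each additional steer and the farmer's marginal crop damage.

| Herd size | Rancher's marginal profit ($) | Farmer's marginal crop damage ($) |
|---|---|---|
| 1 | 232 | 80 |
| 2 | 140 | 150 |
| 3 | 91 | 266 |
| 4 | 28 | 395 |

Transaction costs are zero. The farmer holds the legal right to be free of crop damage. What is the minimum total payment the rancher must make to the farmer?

$80

Efficient level: marginal profit ≥ marginal crop damage through level 1, so k* = 1.
With the farmer holding the right, the rancher must at least compensate total damage at k*: 80 = 80.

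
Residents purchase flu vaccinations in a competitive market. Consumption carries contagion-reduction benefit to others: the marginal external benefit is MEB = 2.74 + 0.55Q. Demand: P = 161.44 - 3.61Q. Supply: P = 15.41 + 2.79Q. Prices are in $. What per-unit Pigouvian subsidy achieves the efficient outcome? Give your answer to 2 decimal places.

subsidy = $16.73 per unit

Social marginal benefit = demand + MEB = 164.18 - 3.06Q.
Set SMB = MC: 164.18 - 3.06Q = 15.41 + 2.79Q → Q* = 25.4308.
The Pigouvian subsidy equals MEB at Q*: 2.74 + 0.55×25.4308 = 16.7269.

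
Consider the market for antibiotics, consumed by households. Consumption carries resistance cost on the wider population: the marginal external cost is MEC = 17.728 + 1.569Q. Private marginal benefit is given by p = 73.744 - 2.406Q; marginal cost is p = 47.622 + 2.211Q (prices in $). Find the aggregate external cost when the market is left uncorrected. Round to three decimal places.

$125.414

Market equilibrium (private): 47.622 + 2.211Q = 73.744 - 2.406Q → Q_m = 5.6578.
Total external cost = ∫₀^{Q_m} (17.728 + 1.569Q) dQ = 17.728×5.6578 + ½×1.569×5.6578² = 125.4139.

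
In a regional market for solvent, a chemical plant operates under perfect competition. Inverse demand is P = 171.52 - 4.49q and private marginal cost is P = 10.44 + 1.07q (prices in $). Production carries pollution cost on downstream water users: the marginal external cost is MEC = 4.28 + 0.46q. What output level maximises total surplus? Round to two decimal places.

Social marginal cost = private MC + MEC = 14.72 + 1.53q.
Set SMC = demand: 14.72 + 1.53q = 171.52 - 4.49q → q* = 26.0465.

q* = 26.05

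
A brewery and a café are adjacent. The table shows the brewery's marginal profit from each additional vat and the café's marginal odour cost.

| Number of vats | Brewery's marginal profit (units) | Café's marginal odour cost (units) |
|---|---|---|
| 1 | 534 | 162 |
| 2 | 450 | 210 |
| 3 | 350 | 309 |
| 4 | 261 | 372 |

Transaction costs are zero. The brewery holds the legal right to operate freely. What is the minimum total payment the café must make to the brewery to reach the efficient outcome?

261

Left alone the brewery would choose level 4 (marginal profit stays positive).
Efficient level: k* = 3 (marginal profit ≥ marginal odour cost through 3).
The café must at least cover the brewery's forgone profit from cutting 4→3: 261 = 261.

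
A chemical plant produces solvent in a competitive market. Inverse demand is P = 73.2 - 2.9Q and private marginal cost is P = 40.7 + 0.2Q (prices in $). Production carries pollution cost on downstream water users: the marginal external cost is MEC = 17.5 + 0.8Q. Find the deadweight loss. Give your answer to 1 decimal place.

DWL = $85.9

Market equilibrium (private): 40.7 + 0.2Q = 73.2 - 2.9Q → Q_m = 10.4839.
Social marginal cost = private MC + MEC = 58.2 + Q.
Set SMC = demand: 58.2 + Q = 73.2 - 2.9Q → Q* = 3.8462.
Between Q* and Q_m the wedge SMC − demand runs linearly from 0 to MEC(Q_m), so the loss is a triangle.
DWL = ½ × 6.6377 × 25.8871 = 85.9154.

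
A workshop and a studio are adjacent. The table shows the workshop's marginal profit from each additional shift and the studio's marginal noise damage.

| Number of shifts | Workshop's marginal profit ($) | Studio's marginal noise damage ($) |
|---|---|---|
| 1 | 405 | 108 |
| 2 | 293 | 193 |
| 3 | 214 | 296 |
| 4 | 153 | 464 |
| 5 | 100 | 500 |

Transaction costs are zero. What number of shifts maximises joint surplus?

2

Bargaining reaches the level where marginal profit last exceeds marginal noise damage.
That holds through level 2 (293 ≥ 193) but not at 3 (214 < 296).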